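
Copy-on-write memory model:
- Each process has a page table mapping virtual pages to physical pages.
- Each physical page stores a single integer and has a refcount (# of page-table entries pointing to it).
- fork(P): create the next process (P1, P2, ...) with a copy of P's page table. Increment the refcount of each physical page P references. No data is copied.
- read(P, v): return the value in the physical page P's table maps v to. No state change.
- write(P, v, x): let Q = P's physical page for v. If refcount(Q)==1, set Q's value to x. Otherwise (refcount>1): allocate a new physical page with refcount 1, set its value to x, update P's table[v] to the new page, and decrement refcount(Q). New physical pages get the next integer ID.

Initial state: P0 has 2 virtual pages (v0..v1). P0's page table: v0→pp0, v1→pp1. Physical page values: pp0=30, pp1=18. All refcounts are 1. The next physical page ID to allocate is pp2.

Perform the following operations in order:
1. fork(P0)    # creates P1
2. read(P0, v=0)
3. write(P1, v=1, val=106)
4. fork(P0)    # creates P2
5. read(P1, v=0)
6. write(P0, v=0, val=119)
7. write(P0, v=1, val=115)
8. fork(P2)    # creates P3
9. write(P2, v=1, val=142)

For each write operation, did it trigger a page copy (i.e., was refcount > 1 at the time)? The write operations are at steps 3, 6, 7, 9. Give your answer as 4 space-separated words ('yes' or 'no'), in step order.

Op 1: fork(P0) -> P1. 2 ppages; refcounts: pp0:2 pp1:2
Op 2: read(P0, v0) -> 30. No state change.
Op 3: write(P1, v1, 106). refcount(pp1)=2>1 -> COPY to pp2. 3 ppages; refcounts: pp0:2 pp1:1 pp2:1
Op 4: fork(P0) -> P2. 3 ppages; refcounts: pp0:3 pp1:2 pp2:1
Op 5: read(P1, v0) -> 30. No state change.
Op 6: write(P0, v0, 119). refcount(pp0)=3>1 -> COPY to pp3. 4 ppages; refcounts: pp0:2 pp1:2 pp2:1 pp3:1
Op 7: write(P0, v1, 115). refcount(pp1)=2>1 -> COPY to pp4. 5 ppages; refcounts: pp0:2 pp1:1 pp2:1 pp3:1 pp4:1
Op 8: fork(P2) -> P3. 5 ppages; refcounts: pp0:3 pp1:2 pp2:1 pp3:1 pp4:1
Op 9: write(P2, v1, 142). refcount(pp1)=2>1 -> COPY to pp5. 6 ppages; refcounts: pp0:3 pp1:1 pp2:1 pp3:1 pp4:1 pp5:1

yes yes yes yes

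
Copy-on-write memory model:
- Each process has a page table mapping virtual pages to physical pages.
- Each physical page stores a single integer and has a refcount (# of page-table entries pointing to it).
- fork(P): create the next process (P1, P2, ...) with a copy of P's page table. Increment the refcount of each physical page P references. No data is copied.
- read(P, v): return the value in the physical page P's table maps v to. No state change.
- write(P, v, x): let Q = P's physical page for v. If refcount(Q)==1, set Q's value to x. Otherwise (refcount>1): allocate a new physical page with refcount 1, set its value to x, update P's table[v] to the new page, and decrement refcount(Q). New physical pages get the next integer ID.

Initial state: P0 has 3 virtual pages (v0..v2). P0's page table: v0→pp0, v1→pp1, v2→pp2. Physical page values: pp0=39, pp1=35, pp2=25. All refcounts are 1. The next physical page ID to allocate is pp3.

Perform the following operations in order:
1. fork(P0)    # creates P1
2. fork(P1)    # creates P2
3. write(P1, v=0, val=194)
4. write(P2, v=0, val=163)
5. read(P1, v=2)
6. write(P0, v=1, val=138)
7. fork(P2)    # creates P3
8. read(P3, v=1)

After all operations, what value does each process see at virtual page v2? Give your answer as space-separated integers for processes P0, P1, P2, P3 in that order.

Answer: 25 25 25 25

Derivation:
Op 1: fork(P0) -> P1. 3 ppages; refcounts: pp0:2 pp1:2 pp2:2
Op 2: fork(P1) -> P2. 3 ppages; refcounts: pp0:3 pp1:3 pp2:3
Op 3: write(P1, v0, 194). refcount(pp0)=3>1 -> COPY to pp3. 4 ppages; refcounts: pp0:2 pp1:3 pp2:3 pp3:1
Op 4: write(P2, v0, 163). refcount(pp0)=2>1 -> COPY to pp4. 5 ppages; refcounts: pp0:1 pp1:3 pp2:3 pp3:1 pp4:1
Op 5: read(P1, v2) -> 25. No state change.
Op 6: write(P0, v1, 138). refcount(pp1)=3>1 -> COPY to pp5. 6 ppages; refcounts: pp0:1 pp1:2 pp2:3 pp3:1 pp4:1 pp5:1
Op 7: fork(P2) -> P3. 6 ppages; refcounts: pp0:1 pp1:3 pp2:4 pp3:1 pp4:2 pp5:1
Op 8: read(P3, v1) -> 35. No state change.
P0: v2 -> pp2 = 25
P1: v2 -> pp2 = 25
P2: v2 -> pp2 = 25
P3: v2 -> pp2 = 25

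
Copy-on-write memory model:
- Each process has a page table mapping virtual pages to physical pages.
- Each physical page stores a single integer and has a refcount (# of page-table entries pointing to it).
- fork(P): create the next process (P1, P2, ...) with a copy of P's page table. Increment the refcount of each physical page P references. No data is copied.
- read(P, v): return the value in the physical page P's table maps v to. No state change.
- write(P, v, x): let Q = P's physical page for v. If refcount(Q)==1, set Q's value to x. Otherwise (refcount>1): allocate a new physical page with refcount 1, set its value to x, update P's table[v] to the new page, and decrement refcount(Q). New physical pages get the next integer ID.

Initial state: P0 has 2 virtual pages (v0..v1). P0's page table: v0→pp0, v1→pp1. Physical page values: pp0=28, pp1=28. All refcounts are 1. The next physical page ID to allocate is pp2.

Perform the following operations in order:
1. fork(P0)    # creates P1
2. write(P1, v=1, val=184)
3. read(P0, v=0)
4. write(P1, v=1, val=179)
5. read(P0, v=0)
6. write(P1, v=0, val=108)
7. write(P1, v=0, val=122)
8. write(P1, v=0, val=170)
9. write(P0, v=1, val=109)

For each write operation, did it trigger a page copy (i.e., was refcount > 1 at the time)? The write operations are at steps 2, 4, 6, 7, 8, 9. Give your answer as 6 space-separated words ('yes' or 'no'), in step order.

Op 1: fork(P0) -> P1. 2 ppages; refcounts: pp0:2 pp1:2
Op 2: write(P1, v1, 184). refcount(pp1)=2>1 -> COPY to pp2. 3 ppages; refcounts: pp0:2 pp1:1 pp2:1
Op 3: read(P0, v0) -> 28. No state change.
Op 4: write(P1, v1, 179). refcount(pp2)=1 -> write in place. 3 ppages; refcounts: pp0:2 pp1:1 pp2:1
Op 5: read(P0, v0) -> 28. No state change.
Op 6: write(P1, v0, 108). refcount(pp0)=2>1 -> COPY to pp3. 4 ppages; refcounts: pp0:1 pp1:1 pp2:1 pp3:1
Op 7: write(P1, v0, 122). refcount(pp3)=1 -> write in place. 4 ppages; refcounts: pp0:1 pp1:1 pp2:1 pp3:1
Op 8: write(P1, v0, 170). refcount(pp3)=1 -> write in place. 4 ppages; refcounts: pp0:1 pp1:1 pp2:1 pp3:1
Op 9: write(P0, v1, 109). refcount(pp1)=1 -> write in place. 4 ppages; refcounts: pp0:1 pp1:1 pp2:1 pp3:1

yes no yes no no no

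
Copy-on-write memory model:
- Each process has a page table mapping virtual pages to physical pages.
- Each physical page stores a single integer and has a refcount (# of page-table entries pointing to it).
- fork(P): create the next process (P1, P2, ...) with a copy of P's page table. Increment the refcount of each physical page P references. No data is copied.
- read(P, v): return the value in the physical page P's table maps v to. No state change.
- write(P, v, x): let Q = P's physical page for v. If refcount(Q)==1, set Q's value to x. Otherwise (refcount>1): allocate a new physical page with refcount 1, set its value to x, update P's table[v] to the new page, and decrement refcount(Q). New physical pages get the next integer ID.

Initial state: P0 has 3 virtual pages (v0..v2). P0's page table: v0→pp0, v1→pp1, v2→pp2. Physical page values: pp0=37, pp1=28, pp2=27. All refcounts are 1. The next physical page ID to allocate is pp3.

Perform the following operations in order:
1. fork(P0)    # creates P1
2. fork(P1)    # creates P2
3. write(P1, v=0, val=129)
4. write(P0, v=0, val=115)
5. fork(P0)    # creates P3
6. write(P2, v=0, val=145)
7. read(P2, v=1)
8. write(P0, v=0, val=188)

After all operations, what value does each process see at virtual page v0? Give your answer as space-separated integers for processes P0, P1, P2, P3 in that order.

Answer: 188 129 145 115

Derivation:
Op 1: fork(P0) -> P1. 3 ppages; refcounts: pp0:2 pp1:2 pp2:2
Op 2: fork(P1) -> P2. 3 ppages; refcounts: pp0:3 pp1:3 pp2:3
Op 3: write(P1, v0, 129). refcount(pp0)=3>1 -> COPY to pp3. 4 ppages; refcounts: pp0:2 pp1:3 pp2:3 pp3:1
Op 4: write(P0, v0, 115). refcount(pp0)=2>1 -> COPY to pp4. 5 ppages; refcounts: pp0:1 pp1:3 pp2:3 pp3:1 pp4:1
Op 5: fork(P0) -> P3. 5 ppages; refcounts: pp0:1 pp1:4 pp2:4 pp3:1 pp4:2
Op 6: write(P2, v0, 145). refcount(pp0)=1 -> write in place. 5 ppages; refcounts: pp0:1 pp1:4 pp2:4 pp3:1 pp4:2
Op 7: read(P2, v1) -> 28. No state change.
Op 8: write(P0, v0, 188). refcount(pp4)=2>1 -> COPY to pp5. 6 ppages; refcounts: pp0:1 pp1:4 pp2:4 pp3:1 pp4:1 pp5:1
P0: v0 -> pp5 = 188
P1: v0 -> pp3 = 129
P2: v0 -> pp0 = 145
P3: v0 -> pp4 = 115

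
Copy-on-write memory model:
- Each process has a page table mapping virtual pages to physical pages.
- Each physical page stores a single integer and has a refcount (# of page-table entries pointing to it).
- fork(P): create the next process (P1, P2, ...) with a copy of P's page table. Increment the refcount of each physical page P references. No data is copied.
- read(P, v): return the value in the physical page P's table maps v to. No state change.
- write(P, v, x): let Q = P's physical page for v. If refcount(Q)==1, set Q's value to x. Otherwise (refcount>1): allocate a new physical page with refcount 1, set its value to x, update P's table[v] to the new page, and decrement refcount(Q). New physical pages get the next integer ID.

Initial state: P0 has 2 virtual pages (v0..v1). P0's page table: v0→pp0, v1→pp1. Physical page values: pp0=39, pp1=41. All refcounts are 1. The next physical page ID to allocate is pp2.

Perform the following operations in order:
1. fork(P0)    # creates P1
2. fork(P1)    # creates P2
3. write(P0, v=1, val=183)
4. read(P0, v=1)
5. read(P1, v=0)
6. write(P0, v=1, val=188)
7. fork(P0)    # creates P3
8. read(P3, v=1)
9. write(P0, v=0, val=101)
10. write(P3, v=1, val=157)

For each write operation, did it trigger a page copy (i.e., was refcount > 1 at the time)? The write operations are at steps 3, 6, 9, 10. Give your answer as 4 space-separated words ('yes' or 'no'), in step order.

Op 1: fork(P0) -> P1. 2 ppages; refcounts: pp0:2 pp1:2
Op 2: fork(P1) -> P2. 2 ppages; refcounts: pp0:3 pp1:3
Op 3: write(P0, v1, 183). refcount(pp1)=3>1 -> COPY to pp2. 3 ppages; refcounts: pp0:3 pp1:2 pp2:1
Op 4: read(P0, v1) -> 183. No state change.
Op 5: read(P1, v0) -> 39. No state change.
Op 6: write(P0, v1, 188). refcount(pp2)=1 -> write in place. 3 ppages; refcounts: pp0:3 pp1:2 pp2:1
Op 7: fork(P0) -> P3. 3 ppages; refcounts: pp0:4 pp1:2 pp2:2
Op 8: read(P3, v1) -> 188. No state change.
Op 9: write(P0, v0, 101). refcount(pp0)=4>1 -> COPY to pp3. 4 ppages; refcounts: pp0:3 pp1:2 pp2:2 pp3:1
Op 10: write(P3, v1, 157). refcount(pp2)=2>1 -> COPY to pp4. 5 ppages; refcounts: pp0:3 pp1:2 pp2:1 pp3:1 pp4:1

yes no yes yes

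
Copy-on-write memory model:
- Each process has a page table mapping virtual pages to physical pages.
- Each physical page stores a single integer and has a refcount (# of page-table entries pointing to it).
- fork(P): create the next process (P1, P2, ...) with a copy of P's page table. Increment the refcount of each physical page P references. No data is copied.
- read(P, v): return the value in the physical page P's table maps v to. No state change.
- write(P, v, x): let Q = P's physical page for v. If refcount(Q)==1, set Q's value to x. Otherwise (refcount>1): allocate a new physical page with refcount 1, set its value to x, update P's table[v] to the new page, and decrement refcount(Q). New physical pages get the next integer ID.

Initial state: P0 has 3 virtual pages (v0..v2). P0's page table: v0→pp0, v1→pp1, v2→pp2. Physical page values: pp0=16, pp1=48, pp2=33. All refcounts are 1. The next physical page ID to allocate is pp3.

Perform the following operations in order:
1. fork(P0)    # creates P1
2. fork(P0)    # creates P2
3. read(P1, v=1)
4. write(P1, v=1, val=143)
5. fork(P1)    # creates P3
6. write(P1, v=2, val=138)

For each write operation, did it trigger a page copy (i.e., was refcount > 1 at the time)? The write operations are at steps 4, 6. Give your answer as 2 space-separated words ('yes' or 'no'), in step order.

Op 1: fork(P0) -> P1. 3 ppages; refcounts: pp0:2 pp1:2 pp2:2
Op 2: fork(P0) -> P2. 3 ppages; refcounts: pp0:3 pp1:3 pp2:3
Op 3: read(P1, v1) -> 48. No state change.
Op 4: write(P1, v1, 143). refcount(pp1)=3>1 -> COPY to pp3. 4 ppages; refcounts: pp0:3 pp1:2 pp2:3 pp3:1
Op 5: fork(P1) -> P3. 4 ppages; refcounts: pp0:4 pp1:2 pp2:4 pp3:2
Op 6: write(P1, v2, 138). refcount(pp2)=4>1 -> COPY to pp4. 5 ppages; refcounts: pp0:4 pp1:2 pp2:3 pp3:2 pp4:1

yes yes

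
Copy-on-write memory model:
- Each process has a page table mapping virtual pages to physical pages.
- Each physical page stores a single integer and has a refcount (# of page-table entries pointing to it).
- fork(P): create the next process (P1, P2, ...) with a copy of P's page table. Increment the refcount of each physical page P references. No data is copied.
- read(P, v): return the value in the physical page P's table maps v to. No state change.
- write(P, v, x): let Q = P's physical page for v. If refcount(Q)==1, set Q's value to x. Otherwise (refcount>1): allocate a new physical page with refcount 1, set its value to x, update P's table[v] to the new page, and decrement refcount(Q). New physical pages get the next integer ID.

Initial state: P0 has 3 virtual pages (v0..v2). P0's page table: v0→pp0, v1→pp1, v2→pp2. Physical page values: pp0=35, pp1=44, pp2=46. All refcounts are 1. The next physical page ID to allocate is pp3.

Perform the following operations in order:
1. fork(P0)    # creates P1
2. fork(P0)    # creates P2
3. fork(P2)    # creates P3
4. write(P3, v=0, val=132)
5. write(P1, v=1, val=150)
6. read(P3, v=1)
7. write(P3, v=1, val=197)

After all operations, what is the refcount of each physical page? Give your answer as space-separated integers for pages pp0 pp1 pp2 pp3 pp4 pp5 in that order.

Op 1: fork(P0) -> P1. 3 ppages; refcounts: pp0:2 pp1:2 pp2:2
Op 2: fork(P0) -> P2. 3 ppages; refcounts: pp0:3 pp1:3 pp2:3
Op 3: fork(P2) -> P3. 3 ppages; refcounts: pp0:4 pp1:4 pp2:4
Op 4: write(P3, v0, 132). refcount(pp0)=4>1 -> COPY to pp3. 4 ppages; refcounts: pp0:3 pp1:4 pp2:4 pp3:1
Op 5: write(P1, v1, 150). refcount(pp1)=4>1 -> COPY to pp4. 5 ppages; refcounts: pp0:3 pp1:3 pp2:4 pp3:1 pp4:1
Op 6: read(P3, v1) -> 44. No state change.
Op 7: write(P3, v1, 197). refcount(pp1)=3>1 -> COPY to pp5. 6 ppages; refcounts: pp0:3 pp1:2 pp2:4 pp3:1 pp4:1 pp5:1

Answer: 3 2 4 1 1 1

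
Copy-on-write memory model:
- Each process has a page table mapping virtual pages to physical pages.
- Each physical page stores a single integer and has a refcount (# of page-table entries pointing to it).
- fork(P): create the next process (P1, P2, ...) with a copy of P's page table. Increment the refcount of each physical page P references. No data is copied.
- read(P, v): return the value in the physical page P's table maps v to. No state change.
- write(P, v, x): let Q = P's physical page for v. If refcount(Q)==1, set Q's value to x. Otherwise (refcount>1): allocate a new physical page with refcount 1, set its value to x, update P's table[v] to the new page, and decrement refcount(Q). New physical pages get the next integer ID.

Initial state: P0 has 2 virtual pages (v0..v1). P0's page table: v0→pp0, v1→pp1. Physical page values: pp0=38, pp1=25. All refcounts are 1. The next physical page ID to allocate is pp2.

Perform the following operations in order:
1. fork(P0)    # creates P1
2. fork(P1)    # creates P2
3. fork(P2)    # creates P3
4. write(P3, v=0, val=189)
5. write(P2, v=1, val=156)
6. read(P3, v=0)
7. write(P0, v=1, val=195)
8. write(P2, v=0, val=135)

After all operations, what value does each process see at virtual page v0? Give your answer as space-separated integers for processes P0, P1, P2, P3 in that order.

Op 1: fork(P0) -> P1. 2 ppages; refcounts: pp0:2 pp1:2
Op 2: fork(P1) -> P2. 2 ppages; refcounts: pp0:3 pp1:3
Op 3: fork(P2) -> P3. 2 ppages; refcounts: pp0:4 pp1:4
Op 4: write(P3, v0, 189). refcount(pp0)=4>1 -> COPY to pp2. 3 ppages; refcounts: pp0:3 pp1:4 pp2:1
Op 5: write(P2, v1, 156). refcount(pp1)=4>1 -> COPY to pp3. 4 ppages; refcounts: pp0:3 pp1:3 pp2:1 pp3:1
Op 6: read(P3, v0) -> 189. No state change.
Op 7: write(P0, v1, 195). refcount(pp1)=3>1 -> COPY to pp4. 5 ppages; refcounts: pp0:3 pp1:2 pp2:1 pp3:1 pp4:1
Op 8: write(P2, v0, 135). refcount(pp0)=3>1 -> COPY to pp5. 6 ppages; refcounts: pp0:2 pp1:2 pp2:1 pp3:1 pp4:1 pp5:1
P0: v0 -> pp0 = 38
P1: v0 -> pp0 = 38
P2: v0 -> pp5 = 135
P3: v0 -> pp2 = 189

Answer: 38 38 135 189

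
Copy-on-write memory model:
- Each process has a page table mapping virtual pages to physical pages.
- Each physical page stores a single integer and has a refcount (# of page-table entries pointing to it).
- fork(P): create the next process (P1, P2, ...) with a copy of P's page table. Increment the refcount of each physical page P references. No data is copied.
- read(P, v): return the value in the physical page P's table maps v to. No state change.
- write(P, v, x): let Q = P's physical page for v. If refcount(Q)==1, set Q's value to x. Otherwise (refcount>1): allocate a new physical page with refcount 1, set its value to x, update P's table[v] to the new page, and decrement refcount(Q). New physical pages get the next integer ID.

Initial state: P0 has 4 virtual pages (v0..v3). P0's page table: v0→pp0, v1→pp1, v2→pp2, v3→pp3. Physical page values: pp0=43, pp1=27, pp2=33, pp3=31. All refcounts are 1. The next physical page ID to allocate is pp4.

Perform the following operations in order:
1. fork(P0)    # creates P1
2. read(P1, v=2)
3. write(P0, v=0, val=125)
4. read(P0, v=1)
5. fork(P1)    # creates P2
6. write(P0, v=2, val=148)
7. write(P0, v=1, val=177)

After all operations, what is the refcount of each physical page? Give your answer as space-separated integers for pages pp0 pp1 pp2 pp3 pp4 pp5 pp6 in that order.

Op 1: fork(P0) -> P1. 4 ppages; refcounts: pp0:2 pp1:2 pp2:2 pp3:2
Op 2: read(P1, v2) -> 33. No state change.
Op 3: write(P0, v0, 125). refcount(pp0)=2>1 -> COPY to pp4. 5 ppages; refcounts: pp0:1 pp1:2 pp2:2 pp3:2 pp4:1
Op 4: read(P0, v1) -> 27. No state change.
Op 5: fork(P1) -> P2. 5 ppages; refcounts: pp0:2 pp1:3 pp2:3 pp3:3 pp4:1
Op 6: write(P0, v2, 148). refcount(pp2)=3>1 -> COPY to pp5. 6 ppages; refcounts: pp0:2 pp1:3 pp2:2 pp3:3 pp4:1 pp5:1
Op 7: write(P0, v1, 177). refcount(pp1)=3>1 -> COPY to pp6. 7 ppages; refcounts: pp0:2 pp1:2 pp2:2 pp3:3 pp4:1 pp5:1 pp6:1

Answer: 2 2 2 3 1 1 1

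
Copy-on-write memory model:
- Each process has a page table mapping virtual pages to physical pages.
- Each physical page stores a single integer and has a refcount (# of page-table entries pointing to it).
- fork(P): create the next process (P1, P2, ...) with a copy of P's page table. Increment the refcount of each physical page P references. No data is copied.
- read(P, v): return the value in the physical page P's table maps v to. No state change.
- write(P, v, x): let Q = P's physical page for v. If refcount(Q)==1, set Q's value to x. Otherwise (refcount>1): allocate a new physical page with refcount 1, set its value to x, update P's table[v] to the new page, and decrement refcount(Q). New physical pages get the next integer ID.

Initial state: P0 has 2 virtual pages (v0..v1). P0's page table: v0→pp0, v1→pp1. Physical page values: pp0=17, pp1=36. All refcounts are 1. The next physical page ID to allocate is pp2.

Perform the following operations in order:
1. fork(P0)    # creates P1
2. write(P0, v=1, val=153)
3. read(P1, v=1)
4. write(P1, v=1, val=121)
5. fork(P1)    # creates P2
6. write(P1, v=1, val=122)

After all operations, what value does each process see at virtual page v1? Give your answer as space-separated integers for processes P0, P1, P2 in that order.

Answer: 153 122 121

Derivation:
Op 1: fork(P0) -> P1. 2 ppages; refcounts: pp0:2 pp1:2
Op 2: write(P0, v1, 153). refcount(pp1)=2>1 -> COPY to pp2. 3 ppages; refcounts: pp0:2 pp1:1 pp2:1
Op 3: read(P1, v1) -> 36. No state change.
Op 4: write(P1, v1, 121). refcount(pp1)=1 -> write in place. 3 ppages; refcounts: pp0:2 pp1:1 pp2:1
Op 5: fork(P1) -> P2. 3 ppages; refcounts: pp0:3 pp1:2 pp2:1
Op 6: write(P1, v1, 122). refcount(pp1)=2>1 -> COPY to pp3. 4 ppages; refcounts: pp0:3 pp1:1 pp2:1 pp3:1
P0: v1 -> pp2 = 153
P1: v1 -> pp3 = 122
P2: v1 -> pp1 = 121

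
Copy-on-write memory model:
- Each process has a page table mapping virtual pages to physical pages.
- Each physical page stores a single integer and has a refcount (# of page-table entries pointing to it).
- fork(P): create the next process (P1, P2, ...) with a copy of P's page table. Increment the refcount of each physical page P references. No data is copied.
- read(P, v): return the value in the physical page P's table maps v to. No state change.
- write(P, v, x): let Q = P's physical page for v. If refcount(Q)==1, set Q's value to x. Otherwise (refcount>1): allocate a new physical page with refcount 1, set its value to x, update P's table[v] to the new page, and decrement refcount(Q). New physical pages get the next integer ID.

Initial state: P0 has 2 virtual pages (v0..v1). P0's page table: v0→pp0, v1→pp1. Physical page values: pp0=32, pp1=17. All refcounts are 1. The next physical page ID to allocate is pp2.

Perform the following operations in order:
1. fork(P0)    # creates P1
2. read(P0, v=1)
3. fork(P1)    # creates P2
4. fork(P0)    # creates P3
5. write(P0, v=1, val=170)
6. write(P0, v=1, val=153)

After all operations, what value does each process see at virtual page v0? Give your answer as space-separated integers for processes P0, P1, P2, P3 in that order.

Answer: 32 32 32 32

Derivation:
Op 1: fork(P0) -> P1. 2 ppages; refcounts: pp0:2 pp1:2
Op 2: read(P0, v1) -> 17. No state change.
Op 3: fork(P1) -> P2. 2 ppages; refcounts: pp0:3 pp1:3
Op 4: fork(P0) -> P3. 2 ppages; refcounts: pp0:4 pp1:4
Op 5: write(P0, v1, 170). refcount(pp1)=4>1 -> COPY to pp2. 3 ppages; refcounts: pp0:4 pp1:3 pp2:1
Op 6: write(P0, v1, 153). refcount(pp2)=1 -> write in place. 3 ppages; refcounts: pp0:4 pp1:3 pp2:1
P0: v0 -> pp0 = 32
P1: v0 -> pp0 = 32
P2: v0 -> pp0 = 32
P3: v0 -> pp0 = 32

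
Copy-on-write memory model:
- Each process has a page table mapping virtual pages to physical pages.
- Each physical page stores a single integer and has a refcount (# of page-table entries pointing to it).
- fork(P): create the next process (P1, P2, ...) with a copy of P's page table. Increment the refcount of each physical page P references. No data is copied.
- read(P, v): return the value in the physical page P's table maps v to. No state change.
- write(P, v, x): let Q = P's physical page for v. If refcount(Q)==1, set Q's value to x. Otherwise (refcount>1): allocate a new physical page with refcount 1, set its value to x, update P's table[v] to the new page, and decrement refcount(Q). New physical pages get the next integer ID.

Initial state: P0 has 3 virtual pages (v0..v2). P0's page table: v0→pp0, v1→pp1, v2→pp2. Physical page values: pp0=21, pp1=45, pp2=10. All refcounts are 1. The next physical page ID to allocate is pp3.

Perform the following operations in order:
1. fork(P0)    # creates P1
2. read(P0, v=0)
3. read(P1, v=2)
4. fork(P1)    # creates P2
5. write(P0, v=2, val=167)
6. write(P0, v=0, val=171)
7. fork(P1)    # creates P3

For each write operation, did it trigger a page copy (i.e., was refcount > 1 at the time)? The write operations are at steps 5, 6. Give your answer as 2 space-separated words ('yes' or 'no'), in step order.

Op 1: fork(P0) -> P1. 3 ppages; refcounts: pp0:2 pp1:2 pp2:2
Op 2: read(P0, v0) -> 21. No state change.
Op 3: read(P1, v2) -> 10. No state change.
Op 4: fork(P1) -> P2. 3 ppages; refcounts: pp0:3 pp1:3 pp2:3
Op 5: write(P0, v2, 167). refcount(pp2)=3>1 -> COPY to pp3. 4 ppages; refcounts: pp0:3 pp1:3 pp2:2 pp3:1
Op 6: write(P0, v0, 171). refcount(pp0)=3>1 -> COPY to pp4. 5 ppages; refcounts: pp0:2 pp1:3 pp2:2 pp3:1 pp4:1
Op 7: fork(P1) -> P3. 5 ppages; refcounts: pp0:3 pp1:4 pp2:3 pp3:1 pp4:1

yes yes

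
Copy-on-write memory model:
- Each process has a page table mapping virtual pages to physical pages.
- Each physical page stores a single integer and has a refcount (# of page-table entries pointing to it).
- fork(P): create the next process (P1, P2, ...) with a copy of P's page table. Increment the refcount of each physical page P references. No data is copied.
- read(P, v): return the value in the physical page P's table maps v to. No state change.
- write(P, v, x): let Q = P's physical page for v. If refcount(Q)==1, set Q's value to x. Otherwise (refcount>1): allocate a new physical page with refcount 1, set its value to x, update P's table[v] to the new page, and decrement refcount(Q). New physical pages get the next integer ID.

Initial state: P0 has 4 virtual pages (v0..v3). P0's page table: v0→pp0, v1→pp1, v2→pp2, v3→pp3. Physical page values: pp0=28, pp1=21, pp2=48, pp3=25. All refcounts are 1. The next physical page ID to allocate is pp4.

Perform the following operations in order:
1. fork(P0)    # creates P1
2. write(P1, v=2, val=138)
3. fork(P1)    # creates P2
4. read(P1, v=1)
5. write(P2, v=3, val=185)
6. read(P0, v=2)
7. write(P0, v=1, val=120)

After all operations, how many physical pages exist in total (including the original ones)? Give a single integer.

Answer: 7

Derivation:
Op 1: fork(P0) -> P1. 4 ppages; refcounts: pp0:2 pp1:2 pp2:2 pp3:2
Op 2: write(P1, v2, 138). refcount(pp2)=2>1 -> COPY to pp4. 5 ppages; refcounts: pp0:2 pp1:2 pp2:1 pp3:2 pp4:1
Op 3: fork(P1) -> P2. 5 ppages; refcounts: pp0:3 pp1:3 pp2:1 pp3:3 pp4:2
Op 4: read(P1, v1) -> 21. No state change.
Op 5: write(P2, v3, 185). refcount(pp3)=3>1 -> COPY to pp5. 6 ppages; refcounts: pp0:3 pp1:3 pp2:1 pp3:2 pp4:2 pp5:1
Op 6: read(P0, v2) -> 48. No state change.
Op 7: write(P0, v1, 120). refcount(pp1)=3>1 -> COPY to pp6. 7 ppages; refcounts: pp0:3 pp1:2 pp2:1 pp3:2 pp4:2 pp5:1 pp6:1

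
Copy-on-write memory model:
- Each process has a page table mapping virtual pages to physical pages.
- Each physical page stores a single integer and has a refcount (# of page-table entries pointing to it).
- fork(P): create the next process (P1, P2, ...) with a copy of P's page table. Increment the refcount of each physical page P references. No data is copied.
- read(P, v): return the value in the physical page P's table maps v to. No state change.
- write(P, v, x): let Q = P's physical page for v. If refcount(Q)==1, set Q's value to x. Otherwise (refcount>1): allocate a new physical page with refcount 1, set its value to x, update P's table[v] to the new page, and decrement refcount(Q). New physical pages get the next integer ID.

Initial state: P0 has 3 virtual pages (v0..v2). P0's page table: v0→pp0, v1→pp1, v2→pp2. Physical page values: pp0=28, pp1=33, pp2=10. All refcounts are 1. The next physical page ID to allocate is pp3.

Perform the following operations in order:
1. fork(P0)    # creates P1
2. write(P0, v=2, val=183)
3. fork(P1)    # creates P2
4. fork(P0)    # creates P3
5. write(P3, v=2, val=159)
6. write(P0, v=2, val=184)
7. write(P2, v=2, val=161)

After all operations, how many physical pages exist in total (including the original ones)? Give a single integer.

Op 1: fork(P0) -> P1. 3 ppages; refcounts: pp0:2 pp1:2 pp2:2
Op 2: write(P0, v2, 183). refcount(pp2)=2>1 -> COPY to pp3. 4 ppages; refcounts: pp0:2 pp1:2 pp2:1 pp3:1
Op 3: fork(P1) -> P2. 4 ppages; refcounts: pp0:3 pp1:3 pp2:2 pp3:1
Op 4: fork(P0) -> P3. 4 ppages; refcounts: pp0:4 pp1:4 pp2:2 pp3:2
Op 5: write(P3, v2, 159). refcount(pp3)=2>1 -> COPY to pp4. 5 ppages; refcounts: pp0:4 pp1:4 pp2:2 pp3:1 pp4:1
Op 6: write(P0, v2, 184). refcount(pp3)=1 -> write in place. 5 ppages; refcounts: pp0:4 pp1:4 pp2:2 pp3:1 pp4:1
Op 7: write(P2, v2, 161). refcount(pp2)=2>1 -> COPY to pp5. 6 ppages; refcounts: pp0:4 pp1:4 pp2:1 pp3:1 pp4:1 pp5:1

Answer: 6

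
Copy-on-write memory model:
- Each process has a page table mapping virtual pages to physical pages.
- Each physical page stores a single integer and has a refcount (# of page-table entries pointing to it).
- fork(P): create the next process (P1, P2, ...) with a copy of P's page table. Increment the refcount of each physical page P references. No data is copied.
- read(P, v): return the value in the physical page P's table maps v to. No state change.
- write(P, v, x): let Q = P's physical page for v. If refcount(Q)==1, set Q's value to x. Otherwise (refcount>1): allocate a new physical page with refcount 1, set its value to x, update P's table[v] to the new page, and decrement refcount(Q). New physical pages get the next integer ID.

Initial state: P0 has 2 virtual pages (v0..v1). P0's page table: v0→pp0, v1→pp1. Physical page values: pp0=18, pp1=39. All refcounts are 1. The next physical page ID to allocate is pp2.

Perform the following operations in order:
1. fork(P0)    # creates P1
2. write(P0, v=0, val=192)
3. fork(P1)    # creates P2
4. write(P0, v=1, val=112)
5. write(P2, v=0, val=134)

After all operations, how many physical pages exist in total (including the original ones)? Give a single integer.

Answer: 5

Derivation:
Op 1: fork(P0) -> P1. 2 ppages; refcounts: pp0:2 pp1:2
Op 2: write(P0, v0, 192). refcount(pp0)=2>1 -> COPY to pp2. 3 ppages; refcounts: pp0:1 pp1:2 pp2:1
Op 3: fork(P1) -> P2. 3 ppages; refcounts: pp0:2 pp1:3 pp2:1
Op 4: write(P0, v1, 112). refcount(pp1)=3>1 -> COPY to pp3. 4 ppages; refcounts: pp0:2 pp1:2 pp2:1 pp3:1
Op 5: write(P2, v0, 134). refcount(pp0)=2>1 -> COPY to pp4. 5 ppages; refcounts: pp0:1 pp1:2 pp2:1 pp3:1 pp4:1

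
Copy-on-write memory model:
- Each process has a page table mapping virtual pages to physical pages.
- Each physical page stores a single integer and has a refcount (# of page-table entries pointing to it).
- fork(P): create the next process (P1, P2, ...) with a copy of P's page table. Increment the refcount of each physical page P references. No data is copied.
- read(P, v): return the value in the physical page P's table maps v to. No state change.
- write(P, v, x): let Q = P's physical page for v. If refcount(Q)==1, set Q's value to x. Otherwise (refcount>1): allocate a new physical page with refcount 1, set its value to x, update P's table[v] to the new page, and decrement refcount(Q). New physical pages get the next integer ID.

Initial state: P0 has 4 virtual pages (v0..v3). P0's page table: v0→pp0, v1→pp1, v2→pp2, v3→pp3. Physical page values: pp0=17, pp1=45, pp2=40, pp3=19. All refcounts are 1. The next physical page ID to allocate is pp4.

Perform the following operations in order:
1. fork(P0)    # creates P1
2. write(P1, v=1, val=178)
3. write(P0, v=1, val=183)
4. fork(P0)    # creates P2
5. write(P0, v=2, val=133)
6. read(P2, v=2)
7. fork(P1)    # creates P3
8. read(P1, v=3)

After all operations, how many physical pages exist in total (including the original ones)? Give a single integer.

Op 1: fork(P0) -> P1. 4 ppages; refcounts: pp0:2 pp1:2 pp2:2 pp3:2
Op 2: write(P1, v1, 178). refcount(pp1)=2>1 -> COPY to pp4. 5 ppages; refcounts: pp0:2 pp1:1 pp2:2 pp3:2 pp4:1
Op 3: write(P0, v1, 183). refcount(pp1)=1 -> write in place. 5 ppages; refcounts: pp0:2 pp1:1 pp2:2 pp3:2 pp4:1
Op 4: fork(P0) -> P2. 5 ppages; refcounts: pp0:3 pp1:2 pp2:3 pp3:3 pp4:1
Op 5: write(P0, v2, 133). refcount(pp2)=3>1 -> COPY to pp5. 6 ppages; refcounts: pp0:3 pp1:2 pp2:2 pp3:3 pp4:1 pp5:1
Op 6: read(P2, v2) -> 40. No state change.
Op 7: fork(P1) -> P3. 6 ppages; refcounts: pp0:4 pp1:2 pp2:3 pp3:4 pp4:2 pp5:1
Op 8: read(P1, v3) -> 19. No state change.

Answer: 6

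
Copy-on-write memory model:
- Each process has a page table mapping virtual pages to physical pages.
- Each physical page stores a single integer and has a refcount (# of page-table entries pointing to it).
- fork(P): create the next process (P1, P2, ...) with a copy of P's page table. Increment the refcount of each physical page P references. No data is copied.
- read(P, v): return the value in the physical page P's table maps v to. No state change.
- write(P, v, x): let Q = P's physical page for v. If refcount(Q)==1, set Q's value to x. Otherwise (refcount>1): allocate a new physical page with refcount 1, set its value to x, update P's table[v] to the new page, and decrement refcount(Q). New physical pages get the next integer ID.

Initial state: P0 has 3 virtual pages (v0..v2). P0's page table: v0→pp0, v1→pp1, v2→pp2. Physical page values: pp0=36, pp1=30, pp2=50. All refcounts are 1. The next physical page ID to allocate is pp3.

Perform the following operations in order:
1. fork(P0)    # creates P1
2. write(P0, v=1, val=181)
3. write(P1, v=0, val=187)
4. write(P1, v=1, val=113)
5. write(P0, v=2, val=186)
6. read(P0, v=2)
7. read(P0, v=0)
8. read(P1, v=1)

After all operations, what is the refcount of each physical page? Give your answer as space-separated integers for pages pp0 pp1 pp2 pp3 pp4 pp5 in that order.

Op 1: fork(P0) -> P1. 3 ppages; refcounts: pp0:2 pp1:2 pp2:2
Op 2: write(P0, v1, 181). refcount(pp1)=2>1 -> COPY to pp3. 4 ppages; refcounts: pp0:2 pp1:1 pp2:2 pp3:1
Op 3: write(P1, v0, 187). refcount(pp0)=2>1 -> COPY to pp4. 5 ppages; refcounts: pp0:1 pp1:1 pp2:2 pp3:1 pp4:1
Op 4: write(P1, v1, 113). refcount(pp1)=1 -> write in place. 5 ppages; refcounts: pp0:1 pp1:1 pp2:2 pp3:1 pp4:1
Op 5: write(P0, v2, 186). refcount(pp2)=2>1 -> COPY to pp5. 6 ppages; refcounts: pp0:1 pp1:1 pp2:1 pp3:1 pp4:1 pp5:1
Op 6: read(P0, v2) -> 186. No state change.
Op 7: read(P0, v0) -> 36. No state change.
Op 8: read(P1, v1) -> 113. No state change.

Answer: 1 1 1 1 1 1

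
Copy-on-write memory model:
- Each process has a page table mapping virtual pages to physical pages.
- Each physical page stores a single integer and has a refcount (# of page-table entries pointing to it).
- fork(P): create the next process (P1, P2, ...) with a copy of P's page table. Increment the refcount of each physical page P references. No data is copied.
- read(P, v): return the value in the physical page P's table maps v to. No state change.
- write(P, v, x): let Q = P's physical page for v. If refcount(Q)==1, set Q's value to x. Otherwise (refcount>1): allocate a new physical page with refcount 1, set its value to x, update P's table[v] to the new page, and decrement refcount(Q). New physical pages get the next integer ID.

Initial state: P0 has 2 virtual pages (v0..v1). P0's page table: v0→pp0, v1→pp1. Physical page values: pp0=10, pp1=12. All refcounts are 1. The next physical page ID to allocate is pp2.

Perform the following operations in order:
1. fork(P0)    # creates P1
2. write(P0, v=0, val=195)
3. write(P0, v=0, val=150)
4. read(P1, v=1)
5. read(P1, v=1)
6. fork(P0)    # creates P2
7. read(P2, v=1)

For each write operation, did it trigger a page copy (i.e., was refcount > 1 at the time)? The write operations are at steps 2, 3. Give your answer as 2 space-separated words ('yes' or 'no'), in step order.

Op 1: fork(P0) -> P1. 2 ppages; refcounts: pp0:2 pp1:2
Op 2: write(P0, v0, 195). refcount(pp0)=2>1 -> COPY to pp2. 3 ppages; refcounts: pp0:1 pp1:2 pp2:1
Op 3: write(P0, v0, 150). refcount(pp2)=1 -> write in place. 3 ppages; refcounts: pp0:1 pp1:2 pp2:1
Op 4: read(P1, v1) -> 12. No state change.
Op 5: read(P1, v1) -> 12. No state change.
Op 6: fork(P0) -> P2. 3 ppages; refcounts: pp0:1 pp1:3 pp2:2
Op 7: read(P2, v1) -> 12. No state change.

yes no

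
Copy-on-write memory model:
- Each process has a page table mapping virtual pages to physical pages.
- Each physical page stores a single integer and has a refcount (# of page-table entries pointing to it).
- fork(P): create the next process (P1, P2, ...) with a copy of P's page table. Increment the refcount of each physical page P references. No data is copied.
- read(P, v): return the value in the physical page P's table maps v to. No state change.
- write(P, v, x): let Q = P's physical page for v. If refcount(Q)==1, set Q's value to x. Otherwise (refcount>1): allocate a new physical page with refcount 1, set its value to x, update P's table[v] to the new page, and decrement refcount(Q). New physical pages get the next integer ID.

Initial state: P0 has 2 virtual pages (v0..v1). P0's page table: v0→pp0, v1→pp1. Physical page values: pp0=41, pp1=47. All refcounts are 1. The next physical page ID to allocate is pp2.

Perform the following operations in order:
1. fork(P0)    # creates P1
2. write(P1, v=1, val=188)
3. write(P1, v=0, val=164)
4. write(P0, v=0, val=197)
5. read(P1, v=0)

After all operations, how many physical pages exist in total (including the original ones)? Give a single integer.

Answer: 4

Derivation:
Op 1: fork(P0) -> P1. 2 ppages; refcounts: pp0:2 pp1:2
Op 2: write(P1, v1, 188). refcount(pp1)=2>1 -> COPY to pp2. 3 ppages; refcounts: pp0:2 pp1:1 pp2:1
Op 3: write(P1, v0, 164). refcount(pp0)=2>1 -> COPY to pp3. 4 ppages; refcounts: pp0:1 pp1:1 pp2:1 pp3:1
Op 4: write(P0, v0, 197). refcount(pp0)=1 -> write in place. 4 ppages; refcounts: pp0:1 pp1:1 pp2:1 pp3:1
Op 5: read(P1, v0) -> 164. No state change.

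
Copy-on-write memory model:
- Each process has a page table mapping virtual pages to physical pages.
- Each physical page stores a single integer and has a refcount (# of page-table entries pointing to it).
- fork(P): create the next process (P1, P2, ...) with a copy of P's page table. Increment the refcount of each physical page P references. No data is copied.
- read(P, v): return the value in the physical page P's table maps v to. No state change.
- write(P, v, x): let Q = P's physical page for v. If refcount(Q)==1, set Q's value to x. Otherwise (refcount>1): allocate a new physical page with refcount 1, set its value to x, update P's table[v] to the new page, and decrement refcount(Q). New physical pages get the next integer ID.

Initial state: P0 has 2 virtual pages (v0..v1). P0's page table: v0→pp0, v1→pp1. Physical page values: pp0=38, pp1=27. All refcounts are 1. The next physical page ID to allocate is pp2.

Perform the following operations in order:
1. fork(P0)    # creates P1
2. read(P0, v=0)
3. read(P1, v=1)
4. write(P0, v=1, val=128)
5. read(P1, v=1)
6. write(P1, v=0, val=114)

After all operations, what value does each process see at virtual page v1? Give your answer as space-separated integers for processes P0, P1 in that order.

Answer: 128 27

Derivation:
Op 1: fork(P0) -> P1. 2 ppages; refcounts: pp0:2 pp1:2
Op 2: read(P0, v0) -> 38. No state change.
Op 3: read(P1, v1) -> 27. No state change.
Op 4: write(P0, v1, 128). refcount(pp1)=2>1 -> COPY to pp2. 3 ppages; refcounts: pp0:2 pp1:1 pp2:1
Op 5: read(P1, v1) -> 27. No state change.
Op 6: write(P1, v0, 114). refcount(pp0)=2>1 -> COPY to pp3. 4 ppages; refcounts: pp0:1 pp1:1 pp2:1 pp3:1
P0: v1 -> pp2 = 128
P1: v1 -> pp1 = 27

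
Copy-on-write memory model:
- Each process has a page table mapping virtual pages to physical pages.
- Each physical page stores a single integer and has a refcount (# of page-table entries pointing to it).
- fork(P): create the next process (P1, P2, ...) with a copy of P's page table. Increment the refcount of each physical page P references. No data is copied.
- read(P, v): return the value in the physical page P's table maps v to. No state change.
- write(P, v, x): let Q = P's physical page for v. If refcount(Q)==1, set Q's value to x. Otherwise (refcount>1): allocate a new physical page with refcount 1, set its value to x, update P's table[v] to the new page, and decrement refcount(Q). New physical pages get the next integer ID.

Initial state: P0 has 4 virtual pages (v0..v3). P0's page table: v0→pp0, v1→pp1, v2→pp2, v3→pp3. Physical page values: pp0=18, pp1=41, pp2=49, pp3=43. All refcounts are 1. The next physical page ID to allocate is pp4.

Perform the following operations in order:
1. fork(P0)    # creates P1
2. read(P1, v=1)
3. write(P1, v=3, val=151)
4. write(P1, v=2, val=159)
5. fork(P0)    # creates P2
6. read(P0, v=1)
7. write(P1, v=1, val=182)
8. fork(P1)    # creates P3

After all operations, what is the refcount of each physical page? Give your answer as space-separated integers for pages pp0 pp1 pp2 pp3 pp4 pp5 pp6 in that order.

Op 1: fork(P0) -> P1. 4 ppages; refcounts: pp0:2 pp1:2 pp2:2 pp3:2
Op 2: read(P1, v1) -> 41. No state change.
Op 3: write(P1, v3, 151). refcount(pp3)=2>1 -> COPY to pp4. 5 ppages; refcounts: pp0:2 pp1:2 pp2:2 pp3:1 pp4:1
Op 4: write(P1, v2, 159). refcount(pp2)=2>1 -> COPY to pp5. 6 ppages; refcounts: pp0:2 pp1:2 pp2:1 pp3:1 pp4:1 pp5:1
Op 5: fork(P0) -> P2. 6 ppages; refcounts: pp0:3 pp1:3 pp2:2 pp3:2 pp4:1 pp5:1
Op 6: read(P0, v1) -> 41. No state change.
Op 7: write(P1, v1, 182). refcount(pp1)=3>1 -> COPY to pp6. 7 ppages; refcounts: pp0:3 pp1:2 pp2:2 pp3:2 pp4:1 pp5:1 pp6:1
Op 8: fork(P1) -> P3. 7 ppages; refcounts: pp0:4 pp1:2 pp2:2 pp3:2 pp4:2 pp5:2 pp6:2

Answer: 4 2 2 2 2 2 2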